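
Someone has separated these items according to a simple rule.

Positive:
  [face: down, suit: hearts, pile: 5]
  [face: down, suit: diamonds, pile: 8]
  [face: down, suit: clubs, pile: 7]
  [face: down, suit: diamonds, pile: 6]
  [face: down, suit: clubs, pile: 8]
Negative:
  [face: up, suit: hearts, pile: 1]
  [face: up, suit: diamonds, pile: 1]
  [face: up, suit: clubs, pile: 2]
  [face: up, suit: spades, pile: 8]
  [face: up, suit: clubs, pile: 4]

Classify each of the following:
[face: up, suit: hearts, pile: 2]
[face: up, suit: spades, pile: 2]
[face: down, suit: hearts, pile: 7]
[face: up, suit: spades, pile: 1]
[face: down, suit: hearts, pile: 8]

The pattern is that an item is 'Positive' exactly when: face is down.
[face: up, suit: hearts, pile: 2] — face is up, hence Negative. [face: up, suit: spades, pile: 2] — face is up, hence Negative. [face: down, suit: hearts, pile: 7] — face is down, hence Positive. [face: up, suit: spades, pile: 1] — face is up, hence Negative. [face: down, suit: hearts, pile: 8] — face is down, hence Positive.

Negative, Negative, Positive, Negative, Positive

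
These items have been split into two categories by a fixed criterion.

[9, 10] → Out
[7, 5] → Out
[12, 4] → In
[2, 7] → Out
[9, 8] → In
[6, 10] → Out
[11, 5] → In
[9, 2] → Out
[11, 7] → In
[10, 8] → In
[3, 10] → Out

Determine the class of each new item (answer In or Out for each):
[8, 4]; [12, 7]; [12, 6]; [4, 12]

Out, In, In, Out

A rule that fits every label: first > second AND sum ≥ 13 — true of each 'In' example, false of each 'Out' one.
[8, 4]: 8 > 4, 8+4 = 12, lacks this property → Out. [12, 7]: 12 > 7, 12+7 = 19, qualifies → In. [12, 6]: 12 > 6, 12+6 = 18, qualifies → In. [4, 12]: 4 < 12, 4+12 = 16, lacks this property → Out.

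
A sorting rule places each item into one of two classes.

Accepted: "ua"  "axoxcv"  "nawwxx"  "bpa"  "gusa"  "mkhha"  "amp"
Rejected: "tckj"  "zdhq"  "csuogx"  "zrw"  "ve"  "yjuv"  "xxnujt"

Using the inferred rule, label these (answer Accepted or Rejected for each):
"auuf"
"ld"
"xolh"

Accepted, Rejected, Rejected

A rule that fits every label: contains 'a' — true of each 'Accepted' example, false of each 'Rejected' one.
"auuf": has 'a' — has this property, so Accepted. "ld": no 'a' — fails the rule, so Rejected. "xolh": no 'a' — fails the rule, so Rejected.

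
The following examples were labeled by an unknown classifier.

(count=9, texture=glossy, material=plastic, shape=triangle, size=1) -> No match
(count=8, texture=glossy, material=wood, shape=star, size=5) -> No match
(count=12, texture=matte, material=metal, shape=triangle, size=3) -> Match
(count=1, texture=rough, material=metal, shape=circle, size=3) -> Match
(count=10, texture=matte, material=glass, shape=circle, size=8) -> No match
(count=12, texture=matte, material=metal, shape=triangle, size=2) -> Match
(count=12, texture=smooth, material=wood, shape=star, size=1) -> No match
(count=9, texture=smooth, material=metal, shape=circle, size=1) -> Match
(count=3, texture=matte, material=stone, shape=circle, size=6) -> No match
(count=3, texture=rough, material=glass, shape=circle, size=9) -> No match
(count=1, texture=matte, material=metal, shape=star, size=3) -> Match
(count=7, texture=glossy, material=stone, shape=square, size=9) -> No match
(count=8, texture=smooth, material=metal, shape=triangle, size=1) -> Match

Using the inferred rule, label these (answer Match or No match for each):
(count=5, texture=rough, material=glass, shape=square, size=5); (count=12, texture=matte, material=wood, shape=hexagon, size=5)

No match, No match

'Match' ⟺ material is metal.
(count=5, texture=rough, material=glass, shape=square, size=5): No match (material is glass). (count=12, texture=matte, material=wood, shape=hexagon, size=5): No match (material is wood).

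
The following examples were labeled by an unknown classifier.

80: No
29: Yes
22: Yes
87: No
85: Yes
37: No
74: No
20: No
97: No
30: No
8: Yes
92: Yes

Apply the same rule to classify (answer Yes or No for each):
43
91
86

Rule: ≡ 1 (mod 7). This holds for each 'Yes' example and fails for each 'No' one.

Yes, No, No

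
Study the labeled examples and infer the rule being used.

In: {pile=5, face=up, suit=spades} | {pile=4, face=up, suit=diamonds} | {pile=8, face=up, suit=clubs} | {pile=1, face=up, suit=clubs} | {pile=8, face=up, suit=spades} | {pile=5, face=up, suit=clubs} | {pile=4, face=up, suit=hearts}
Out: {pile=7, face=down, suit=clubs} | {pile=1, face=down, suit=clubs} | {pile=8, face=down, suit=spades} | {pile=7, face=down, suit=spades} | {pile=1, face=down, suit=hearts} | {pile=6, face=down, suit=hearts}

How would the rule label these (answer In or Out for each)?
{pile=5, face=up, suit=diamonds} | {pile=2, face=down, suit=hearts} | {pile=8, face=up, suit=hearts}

The rule appears to be: face is up.

In, Out, In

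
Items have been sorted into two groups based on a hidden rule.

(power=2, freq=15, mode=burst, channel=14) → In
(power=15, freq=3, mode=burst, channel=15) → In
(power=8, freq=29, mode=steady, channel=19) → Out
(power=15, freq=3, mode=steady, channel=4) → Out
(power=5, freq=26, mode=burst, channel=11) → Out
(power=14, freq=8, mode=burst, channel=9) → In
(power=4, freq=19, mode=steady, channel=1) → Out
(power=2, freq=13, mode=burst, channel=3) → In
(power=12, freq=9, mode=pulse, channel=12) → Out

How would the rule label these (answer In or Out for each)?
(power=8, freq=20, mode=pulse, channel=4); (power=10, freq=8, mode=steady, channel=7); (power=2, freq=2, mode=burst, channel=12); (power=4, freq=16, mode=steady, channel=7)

Every 'In' example satisfies: mode is burst AND freq ≤ 15. None of the 'Out' examples do.
(power=8, freq=20, mode=pulse, channel=4): mode is pulse, freq = 20, does not pass → Out.
(power=10, freq=8, mode=steady, channel=7): mode is steady, freq = 8, does not pass → Out.
(power=2, freq=2, mode=burst, channel=12): mode is burst, freq = 2, qualifies → In.
(power=4, freq=16, mode=steady, channel=7): mode is steady, freq = 16, does not pass → Out.

Out, Out, In, Out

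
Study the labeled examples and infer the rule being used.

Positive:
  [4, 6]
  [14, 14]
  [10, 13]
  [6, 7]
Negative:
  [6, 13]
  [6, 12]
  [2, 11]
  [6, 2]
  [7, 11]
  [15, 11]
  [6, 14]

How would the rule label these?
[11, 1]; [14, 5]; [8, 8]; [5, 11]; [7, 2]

A rule that fits every label: |first − second| ≤ 3 — true of each 'Positive' example, false of each 'Negative' one.
[11, 1]: |11−1| = 10, does not satisfy this → Negative.
[14, 5]: |14−5| = 9, does not satisfy this → Negative.
[8, 8]: |8−8| = 0, satisfies this → Positive.
[5, 11]: |5−11| = 6, does not satisfy this → Negative.
[7, 2]: |7−2| = 5, does not satisfy this → Negative.

Negative, Negative, Positive, Negative, Negative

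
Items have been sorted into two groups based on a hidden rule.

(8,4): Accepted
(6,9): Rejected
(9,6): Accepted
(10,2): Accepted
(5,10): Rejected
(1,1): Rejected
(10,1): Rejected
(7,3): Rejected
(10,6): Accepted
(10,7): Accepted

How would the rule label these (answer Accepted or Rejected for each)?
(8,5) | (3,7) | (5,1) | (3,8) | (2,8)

Every 'Accepted' example satisfies: first > second AND sum ≥ 12. None of the 'Rejected' examples do.

Accepted, Rejected, Rejected, Rejected, Rejected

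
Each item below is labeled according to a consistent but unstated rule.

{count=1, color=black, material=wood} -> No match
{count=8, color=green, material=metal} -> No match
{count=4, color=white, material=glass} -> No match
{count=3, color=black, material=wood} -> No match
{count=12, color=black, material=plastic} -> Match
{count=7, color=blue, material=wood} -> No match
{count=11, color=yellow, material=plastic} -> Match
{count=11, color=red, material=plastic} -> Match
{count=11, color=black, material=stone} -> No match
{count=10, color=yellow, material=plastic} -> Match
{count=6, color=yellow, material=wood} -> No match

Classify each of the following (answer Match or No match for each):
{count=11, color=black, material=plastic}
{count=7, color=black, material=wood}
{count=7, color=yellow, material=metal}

Match, No match, No match

All 'Match' examples share one property — material is plastic — and every 'No match' example lacks it.
{count=11, color=black, material=plastic}: material is plastic, has this property → Match. {count=7, color=black, material=wood}: material is wood, fails this test → No match. {count=7, color=yellow, material=metal}: material is metal, fails this test → No match.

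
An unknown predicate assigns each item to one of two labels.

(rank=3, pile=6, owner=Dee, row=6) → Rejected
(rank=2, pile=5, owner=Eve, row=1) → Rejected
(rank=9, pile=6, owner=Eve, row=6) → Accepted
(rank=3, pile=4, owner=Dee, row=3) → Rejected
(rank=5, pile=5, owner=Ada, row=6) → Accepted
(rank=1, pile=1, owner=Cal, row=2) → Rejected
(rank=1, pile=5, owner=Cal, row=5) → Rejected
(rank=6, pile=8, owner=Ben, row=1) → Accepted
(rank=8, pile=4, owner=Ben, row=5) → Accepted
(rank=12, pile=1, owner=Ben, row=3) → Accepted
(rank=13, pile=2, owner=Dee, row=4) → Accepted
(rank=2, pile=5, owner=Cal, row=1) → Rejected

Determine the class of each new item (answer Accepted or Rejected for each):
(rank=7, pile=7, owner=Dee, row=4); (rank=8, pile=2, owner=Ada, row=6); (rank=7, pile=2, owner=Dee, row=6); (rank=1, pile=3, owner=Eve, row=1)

Accepted, Accepted, Accepted, Rejected

The simplest hypothesis consistent with all the labels is: rank ≥ 5.
(rank=7, pile=7, owner=Dee, row=4): Accepted (rank = 7). (rank=8, pile=2, owner=Ada, row=6): Accepted (rank = 8). (rank=7, pile=2, owner=Dee, row=6): Accepted (rank = 7). (rank=1, pile=3, owner=Eve, row=1): Rejected (rank = 1).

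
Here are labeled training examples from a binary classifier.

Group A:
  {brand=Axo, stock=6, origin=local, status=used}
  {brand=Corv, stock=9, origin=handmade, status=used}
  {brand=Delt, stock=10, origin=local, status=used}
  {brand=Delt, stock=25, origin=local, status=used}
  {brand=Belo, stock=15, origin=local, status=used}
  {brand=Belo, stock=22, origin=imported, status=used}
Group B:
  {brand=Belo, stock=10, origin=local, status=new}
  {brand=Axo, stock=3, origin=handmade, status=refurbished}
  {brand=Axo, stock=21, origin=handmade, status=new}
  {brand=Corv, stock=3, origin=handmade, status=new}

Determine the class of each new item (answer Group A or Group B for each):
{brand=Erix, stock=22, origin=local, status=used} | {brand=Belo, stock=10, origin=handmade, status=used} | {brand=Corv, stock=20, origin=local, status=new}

The distinguishing property — status is used — holds for all the 'Group A' cases and none of the 'Group B' cases.
{brand=Erix, stock=22, origin=local, status=used} → status is used → Group A. {brand=Belo, stock=10, origin=handmade, status=used} → status is used → Group A. {brand=Corv, stock=20, origin=local, status=new} → status is new → Group B.

Group A, Group A, Group B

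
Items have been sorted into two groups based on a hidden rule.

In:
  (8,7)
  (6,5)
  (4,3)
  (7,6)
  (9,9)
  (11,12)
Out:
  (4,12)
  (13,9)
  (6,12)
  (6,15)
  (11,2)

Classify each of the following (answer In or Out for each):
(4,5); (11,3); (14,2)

In, Out, Out

The rule appears to be: |first − second| ≤ 1.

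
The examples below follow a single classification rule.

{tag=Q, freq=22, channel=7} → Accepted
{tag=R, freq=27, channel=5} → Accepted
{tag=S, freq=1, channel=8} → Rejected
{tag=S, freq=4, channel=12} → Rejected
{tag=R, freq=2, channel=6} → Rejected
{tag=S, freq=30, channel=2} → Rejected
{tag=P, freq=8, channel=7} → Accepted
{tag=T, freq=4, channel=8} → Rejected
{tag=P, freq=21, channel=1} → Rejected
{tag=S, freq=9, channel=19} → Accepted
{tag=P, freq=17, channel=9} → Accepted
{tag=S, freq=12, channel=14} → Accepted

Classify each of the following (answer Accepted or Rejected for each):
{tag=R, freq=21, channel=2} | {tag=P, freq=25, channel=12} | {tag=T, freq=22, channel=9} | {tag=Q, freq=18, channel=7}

Rejected, Accepted, Accepted, Accepted

'Accepted' ⟺ freq ≥ 8 AND channel ≥ 5.
{tag=R, freq=21, channel=2} → freq = 21, channel = 2 → Rejected. {tag=P, freq=25, channel=12} → freq = 25, channel = 12 → Accepted. {tag=T, freq=22, channel=9} → freq = 22, channel = 9 → Accepted. {tag=Q, freq=18, channel=7} → freq = 18, channel = 7 → Accepted.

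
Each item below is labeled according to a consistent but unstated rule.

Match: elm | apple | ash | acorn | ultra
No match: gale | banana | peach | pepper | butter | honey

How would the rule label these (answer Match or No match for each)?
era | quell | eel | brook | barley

Every 'Match' example satisfies: starts with a vowel. None of the 'No match' examples do.
era → starts with 'e' → Match. quell → starts with 'q' → No match. eel → starts with 'e' → Match. brook → starts with 'b' → No match. barley → starts with 'b' → No match.

Match, No match, Match, No match, No match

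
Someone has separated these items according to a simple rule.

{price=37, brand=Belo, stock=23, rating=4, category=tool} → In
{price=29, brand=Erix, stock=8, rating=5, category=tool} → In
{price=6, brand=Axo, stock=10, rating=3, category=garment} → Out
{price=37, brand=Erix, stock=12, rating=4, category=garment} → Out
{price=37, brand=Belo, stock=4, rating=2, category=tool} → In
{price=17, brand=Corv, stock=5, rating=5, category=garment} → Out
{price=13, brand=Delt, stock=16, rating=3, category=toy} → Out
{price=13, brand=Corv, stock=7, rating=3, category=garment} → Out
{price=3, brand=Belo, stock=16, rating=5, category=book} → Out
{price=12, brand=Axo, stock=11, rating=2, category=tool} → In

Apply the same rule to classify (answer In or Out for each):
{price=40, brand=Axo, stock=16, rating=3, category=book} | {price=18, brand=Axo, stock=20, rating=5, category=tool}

Out, In

Comparing the two groups points to one rule — category is tool.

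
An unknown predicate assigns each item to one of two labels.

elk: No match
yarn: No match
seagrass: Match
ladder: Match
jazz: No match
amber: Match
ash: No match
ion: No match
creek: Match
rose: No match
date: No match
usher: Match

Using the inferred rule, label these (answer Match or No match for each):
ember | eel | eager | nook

Match, No match, Match, No match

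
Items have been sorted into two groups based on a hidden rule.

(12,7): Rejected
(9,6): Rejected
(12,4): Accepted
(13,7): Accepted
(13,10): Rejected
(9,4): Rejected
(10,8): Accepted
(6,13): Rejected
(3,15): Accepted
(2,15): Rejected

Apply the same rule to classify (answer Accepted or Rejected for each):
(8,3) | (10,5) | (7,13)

One predicate separates the groups cleanly: sum is even.
(8,3): 8+3 = 11 — does not fit, so Rejected.
(10,5): 10+5 = 15 — does not fit, so Rejected.
(7,13): 7+13 = 20 — matches, so Accepted.

Rejected, Rejected, Accepted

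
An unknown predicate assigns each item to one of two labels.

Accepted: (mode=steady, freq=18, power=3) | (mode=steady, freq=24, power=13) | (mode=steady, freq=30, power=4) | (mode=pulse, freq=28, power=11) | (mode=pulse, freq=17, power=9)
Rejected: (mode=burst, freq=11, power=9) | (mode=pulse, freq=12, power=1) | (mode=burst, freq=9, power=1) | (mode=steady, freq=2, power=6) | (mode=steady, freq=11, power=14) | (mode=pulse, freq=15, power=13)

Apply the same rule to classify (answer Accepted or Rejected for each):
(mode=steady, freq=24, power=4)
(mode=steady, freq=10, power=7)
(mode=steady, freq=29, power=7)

The rule appears to be: freq ≥ 17.

Accepted, Rejected, Accepted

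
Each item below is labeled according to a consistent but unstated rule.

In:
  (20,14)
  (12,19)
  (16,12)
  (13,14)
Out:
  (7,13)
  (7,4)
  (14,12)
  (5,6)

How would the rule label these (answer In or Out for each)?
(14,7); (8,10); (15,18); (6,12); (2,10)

Every 'In' example satisfies: sum ≥ 27. None of the 'Out' examples do.
(14,7) — 14+7 = 21, hence Out. (8,10) — 8+10 = 18, hence Out. (15,18) — 15+18 = 33, hence In. (6,12) — 6+12 = 18, hence Out. (2,10) — 2+10 = 12, hence Out.

Out, Out, In, Out, Out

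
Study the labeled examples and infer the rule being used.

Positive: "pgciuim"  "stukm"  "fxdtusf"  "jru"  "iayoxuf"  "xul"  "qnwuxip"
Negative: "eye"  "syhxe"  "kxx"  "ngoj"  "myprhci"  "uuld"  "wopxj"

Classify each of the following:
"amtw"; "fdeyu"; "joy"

Negative, Positive, Negative

The common property of the 'Positive' items is: odd length AND contains 'u'. No 'Negative' item has it.
"amtw": Negative (length 4, no 'u'). "fdeyu": Positive (length 5, has 'u'). "joy": Negative (length 3, no 'u').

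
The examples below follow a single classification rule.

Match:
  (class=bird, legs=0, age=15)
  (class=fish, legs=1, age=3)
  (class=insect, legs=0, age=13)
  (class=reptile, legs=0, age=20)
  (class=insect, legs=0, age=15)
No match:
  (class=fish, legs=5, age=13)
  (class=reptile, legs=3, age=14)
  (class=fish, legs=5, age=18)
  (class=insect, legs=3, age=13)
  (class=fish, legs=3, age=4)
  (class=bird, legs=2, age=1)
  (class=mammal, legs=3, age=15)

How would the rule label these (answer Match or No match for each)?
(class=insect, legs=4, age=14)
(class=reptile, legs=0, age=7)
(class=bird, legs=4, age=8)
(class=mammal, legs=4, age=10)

No match, Match, No match, No match

The pattern is that an item is 'Match' exactly when: legs ≤ 1.
(class=insect, legs=4, age=14) — legs = 4, hence No match.
(class=reptile, legs=0, age=7) — legs = 0, hence Match.
(class=bird, legs=4, age=8) — legs = 4, hence No match.
(class=mammal, legs=4, age=10) — legs = 4, hence No match.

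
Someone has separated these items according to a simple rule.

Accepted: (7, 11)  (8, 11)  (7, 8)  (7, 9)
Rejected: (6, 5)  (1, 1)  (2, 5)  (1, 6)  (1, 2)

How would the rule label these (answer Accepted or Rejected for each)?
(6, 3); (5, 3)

The rule appears to be: sum ≥ 15.

Rejected, Rejected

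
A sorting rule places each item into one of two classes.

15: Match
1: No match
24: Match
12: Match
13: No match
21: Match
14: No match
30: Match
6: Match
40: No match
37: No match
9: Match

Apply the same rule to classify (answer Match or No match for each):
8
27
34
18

The distinguishing property — multiple of 3 — holds for all the 'Match' cases and none of the 'No match' cases.
8: 8 = 3·2 + 2, doesn't match → No match. 27: 27 = 3·9, qualifies → Match. 34: 34 = 3·11 + 1, doesn't match → No match. 18: 18 = 3·6, qualifies → Match.

No match, Match, No match, Match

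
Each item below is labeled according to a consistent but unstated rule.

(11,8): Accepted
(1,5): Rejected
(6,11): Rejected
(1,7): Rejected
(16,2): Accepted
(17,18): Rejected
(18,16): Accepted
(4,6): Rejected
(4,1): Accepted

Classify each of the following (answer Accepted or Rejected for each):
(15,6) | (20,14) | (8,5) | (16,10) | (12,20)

Accepted, Accepted, Accepted, Accepted, Rejected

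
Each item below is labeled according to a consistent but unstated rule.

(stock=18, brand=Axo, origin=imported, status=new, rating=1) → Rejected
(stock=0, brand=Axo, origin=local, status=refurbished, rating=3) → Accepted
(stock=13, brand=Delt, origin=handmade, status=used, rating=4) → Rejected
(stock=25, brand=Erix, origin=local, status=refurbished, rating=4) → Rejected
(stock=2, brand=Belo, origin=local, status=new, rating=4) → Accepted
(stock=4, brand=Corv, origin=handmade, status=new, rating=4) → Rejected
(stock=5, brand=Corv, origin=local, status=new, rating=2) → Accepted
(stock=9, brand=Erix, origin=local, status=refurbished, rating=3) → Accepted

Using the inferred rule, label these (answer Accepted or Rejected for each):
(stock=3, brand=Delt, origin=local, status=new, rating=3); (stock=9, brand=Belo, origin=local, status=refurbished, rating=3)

Accepted, Accepted

One predicate separates the groups cleanly: origin is local AND stock ≤ 9.
Accepted: (stock=3, brand=Delt, origin=local, status=new, rating=3), since origin is local, stock = 3. Accepted: (stock=9, brand=Belo, origin=local, status=refurbished, rating=3), since origin is local, stock = 9.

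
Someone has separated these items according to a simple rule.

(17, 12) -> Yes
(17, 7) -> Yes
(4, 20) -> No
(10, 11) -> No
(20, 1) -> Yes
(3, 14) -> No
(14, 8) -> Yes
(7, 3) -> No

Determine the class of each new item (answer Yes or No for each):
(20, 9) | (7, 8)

A rule that fits every label: first ≥ 11 — true of each 'Yes' example, false of each 'No' one.
(20, 9) — first 20, hence Yes. (7, 8) — first 7, hence No.

Yes, No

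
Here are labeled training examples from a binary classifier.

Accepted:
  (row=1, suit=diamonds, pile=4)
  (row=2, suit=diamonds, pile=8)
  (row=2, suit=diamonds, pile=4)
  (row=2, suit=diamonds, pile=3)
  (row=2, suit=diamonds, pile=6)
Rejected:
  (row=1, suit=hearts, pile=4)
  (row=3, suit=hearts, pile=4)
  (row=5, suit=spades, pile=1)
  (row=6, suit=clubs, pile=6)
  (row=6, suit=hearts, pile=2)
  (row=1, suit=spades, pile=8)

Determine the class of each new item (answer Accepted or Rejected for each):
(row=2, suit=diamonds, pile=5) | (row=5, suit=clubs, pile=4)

Accepted, Rejected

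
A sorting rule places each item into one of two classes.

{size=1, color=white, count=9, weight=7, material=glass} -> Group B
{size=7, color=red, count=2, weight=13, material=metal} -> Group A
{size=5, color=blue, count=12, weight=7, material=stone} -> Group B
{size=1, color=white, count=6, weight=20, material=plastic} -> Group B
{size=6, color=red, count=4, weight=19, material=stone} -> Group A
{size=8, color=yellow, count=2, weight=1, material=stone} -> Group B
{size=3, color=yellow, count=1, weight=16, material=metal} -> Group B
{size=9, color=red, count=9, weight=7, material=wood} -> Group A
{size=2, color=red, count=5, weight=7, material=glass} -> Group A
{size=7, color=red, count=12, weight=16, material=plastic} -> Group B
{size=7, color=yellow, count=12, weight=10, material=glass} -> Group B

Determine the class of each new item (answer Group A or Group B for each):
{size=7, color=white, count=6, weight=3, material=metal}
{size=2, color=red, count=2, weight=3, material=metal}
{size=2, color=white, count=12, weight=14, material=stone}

Group B, Group A, Group B

The simplest hypothesis consistent with all the labels is: color is red AND count ≤ 9.
{size=7, color=white, count=6, weight=3, material=metal}: color is white, count = 6 — does not fit, so Group B.
{size=2, color=red, count=2, weight=3, material=metal}: color is red, count = 2 — passes, so Group A.
{size=2, color=white, count=12, weight=14, material=stone}: color is white, count = 12 — does not fit, so Group B.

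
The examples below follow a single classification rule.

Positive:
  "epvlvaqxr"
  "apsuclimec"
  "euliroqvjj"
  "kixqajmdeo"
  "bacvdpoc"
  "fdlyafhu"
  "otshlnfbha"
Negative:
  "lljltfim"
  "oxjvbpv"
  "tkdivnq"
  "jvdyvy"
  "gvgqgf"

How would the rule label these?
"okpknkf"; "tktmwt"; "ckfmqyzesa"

The pattern is that an item is 'Positive' exactly when: has ≥ 2 vowels.
"okpknkf": 1 vowel, lacks this property → Negative. "tktmwt": 0 vowels, lacks this property → Negative. "ckfmqyzesa": 2 vowels, satisfies this → Positive.

Negative, Negative, Positive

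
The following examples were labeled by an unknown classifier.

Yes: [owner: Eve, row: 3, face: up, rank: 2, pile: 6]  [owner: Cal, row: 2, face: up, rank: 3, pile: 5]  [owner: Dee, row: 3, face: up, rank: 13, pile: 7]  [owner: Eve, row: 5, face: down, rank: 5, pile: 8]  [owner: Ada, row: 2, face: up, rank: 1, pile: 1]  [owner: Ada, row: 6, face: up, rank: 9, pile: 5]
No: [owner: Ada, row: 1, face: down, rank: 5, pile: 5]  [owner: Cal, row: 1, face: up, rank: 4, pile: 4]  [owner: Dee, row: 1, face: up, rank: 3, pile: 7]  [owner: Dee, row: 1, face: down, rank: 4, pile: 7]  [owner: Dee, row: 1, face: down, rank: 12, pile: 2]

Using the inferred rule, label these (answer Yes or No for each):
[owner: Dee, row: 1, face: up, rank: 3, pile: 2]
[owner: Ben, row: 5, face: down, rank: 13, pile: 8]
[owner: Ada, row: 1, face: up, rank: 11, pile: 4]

No, Yes, No

One predicate separates the groups cleanly: row ≥ 2.
[owner: Dee, row: 1, face: up, rank: 3, pile: 2]: No (row = 1).
[owner: Ben, row: 5, face: down, rank: 13, pile: 8]: Yes (row = 5).
[owner: Ada, row: 1, face: up, rank: 11, pile: 4]: No (row = 1).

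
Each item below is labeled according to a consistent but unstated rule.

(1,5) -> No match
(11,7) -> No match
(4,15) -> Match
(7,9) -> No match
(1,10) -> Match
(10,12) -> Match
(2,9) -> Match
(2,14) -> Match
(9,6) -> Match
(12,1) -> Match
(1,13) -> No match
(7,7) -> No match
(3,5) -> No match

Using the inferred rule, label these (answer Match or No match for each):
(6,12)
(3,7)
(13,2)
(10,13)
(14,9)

All 'Match' examples share one property — product is even — and every 'No match' example lacks it.

Match, No match, Match, Match, Match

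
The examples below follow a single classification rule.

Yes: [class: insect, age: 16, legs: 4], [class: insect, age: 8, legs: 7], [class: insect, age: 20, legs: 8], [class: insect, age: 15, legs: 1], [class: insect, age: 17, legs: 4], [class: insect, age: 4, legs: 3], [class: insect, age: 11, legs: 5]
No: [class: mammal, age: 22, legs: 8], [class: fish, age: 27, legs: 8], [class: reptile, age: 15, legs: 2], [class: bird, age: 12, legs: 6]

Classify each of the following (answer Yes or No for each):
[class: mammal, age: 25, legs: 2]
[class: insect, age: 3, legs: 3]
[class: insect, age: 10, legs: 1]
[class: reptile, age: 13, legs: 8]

'Yes' ⟺ class is insect.
[class: mammal, age: 25, legs: 2]: class is mammal, fails this test → No. [class: insect, age: 3, legs: 3]: class is insect, checks out → Yes. [class: insect, age: 10, legs: 1]: class is insect, checks out → Yes. [class: reptile, age: 13, legs: 8]: class is reptile, fails this test → No.

No, Yes, Yes, No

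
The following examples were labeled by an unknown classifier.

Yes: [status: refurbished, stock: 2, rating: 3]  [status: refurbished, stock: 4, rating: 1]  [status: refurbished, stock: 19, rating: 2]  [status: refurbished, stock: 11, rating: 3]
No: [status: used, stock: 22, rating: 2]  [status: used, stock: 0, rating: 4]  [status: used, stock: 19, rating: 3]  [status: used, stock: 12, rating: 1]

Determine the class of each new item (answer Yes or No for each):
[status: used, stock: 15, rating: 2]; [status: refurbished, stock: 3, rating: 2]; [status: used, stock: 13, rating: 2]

No, Yes, No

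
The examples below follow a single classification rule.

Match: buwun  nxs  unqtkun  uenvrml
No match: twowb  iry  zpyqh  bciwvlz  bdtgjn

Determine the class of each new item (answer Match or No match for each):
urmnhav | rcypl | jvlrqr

The pattern is that an item is 'Match' exactly when: odd length AND contains 'n'.
urmnhav → length 7, has 'n' → Match.
rcypl → length 5, no 'n' → No match.
jvlrqr → length 6, no 'n' → No match.

Match, No match, No match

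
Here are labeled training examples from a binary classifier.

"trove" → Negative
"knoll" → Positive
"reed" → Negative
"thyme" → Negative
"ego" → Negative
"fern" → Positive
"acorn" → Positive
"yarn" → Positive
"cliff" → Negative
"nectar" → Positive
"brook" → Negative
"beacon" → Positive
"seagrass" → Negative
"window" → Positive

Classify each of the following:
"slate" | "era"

Negative, Negative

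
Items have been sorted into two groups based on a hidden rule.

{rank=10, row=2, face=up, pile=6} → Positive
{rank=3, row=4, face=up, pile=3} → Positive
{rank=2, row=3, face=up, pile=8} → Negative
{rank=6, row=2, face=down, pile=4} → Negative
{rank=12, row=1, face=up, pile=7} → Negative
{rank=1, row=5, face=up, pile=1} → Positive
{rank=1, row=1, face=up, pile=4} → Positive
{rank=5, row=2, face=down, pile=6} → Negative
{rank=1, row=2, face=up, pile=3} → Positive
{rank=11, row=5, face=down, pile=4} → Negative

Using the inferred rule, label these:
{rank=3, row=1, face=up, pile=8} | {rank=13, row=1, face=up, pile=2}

The rule appears to be: face is up AND pile ≤ 6.
{rank=3, row=1, face=up, pile=8}: face is up, pile = 8, fails this test → Negative. {rank=13, row=1, face=up, pile=2}: face is up, pile = 2, meets the rule → Positive.

Negative, Positive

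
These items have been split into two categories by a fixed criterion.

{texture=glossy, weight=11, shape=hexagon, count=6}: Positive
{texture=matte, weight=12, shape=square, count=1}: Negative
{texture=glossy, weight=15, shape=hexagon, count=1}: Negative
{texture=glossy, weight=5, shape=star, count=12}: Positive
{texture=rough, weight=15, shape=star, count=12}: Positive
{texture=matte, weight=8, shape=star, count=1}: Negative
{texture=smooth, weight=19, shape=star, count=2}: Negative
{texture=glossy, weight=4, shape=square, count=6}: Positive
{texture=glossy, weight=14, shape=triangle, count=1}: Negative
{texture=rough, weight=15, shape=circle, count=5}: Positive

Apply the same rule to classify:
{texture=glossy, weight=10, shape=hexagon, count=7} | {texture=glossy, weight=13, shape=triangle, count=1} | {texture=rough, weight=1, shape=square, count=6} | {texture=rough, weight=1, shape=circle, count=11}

Positive, Negative, Positive, Positive

The pattern is that an item is 'Positive' exactly when: count ≥ 5.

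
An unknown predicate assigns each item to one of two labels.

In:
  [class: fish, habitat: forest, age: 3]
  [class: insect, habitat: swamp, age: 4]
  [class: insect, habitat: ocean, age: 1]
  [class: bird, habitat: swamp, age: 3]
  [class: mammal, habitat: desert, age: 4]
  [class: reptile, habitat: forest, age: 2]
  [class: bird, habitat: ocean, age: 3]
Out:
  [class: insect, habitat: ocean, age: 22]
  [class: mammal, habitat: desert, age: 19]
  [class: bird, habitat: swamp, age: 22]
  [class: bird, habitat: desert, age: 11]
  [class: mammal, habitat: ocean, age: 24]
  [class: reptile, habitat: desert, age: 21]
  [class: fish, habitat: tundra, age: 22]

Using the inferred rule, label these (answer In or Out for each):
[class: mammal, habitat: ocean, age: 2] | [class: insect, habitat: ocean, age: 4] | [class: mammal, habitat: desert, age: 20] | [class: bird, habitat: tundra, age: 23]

The simplest hypothesis consistent with all the labels is: age ≤ 4.
[class: mammal, habitat: ocean, age: 2] — age = 2, hence In. [class: insect, habitat: ocean, age: 4] — age = 4, hence In. [class: mammal, habitat: desert, age: 20] — age = 20, hence Out. [class: bird, habitat: tundra, age: 23] — age = 23, hence Out.

In, In, Out, Out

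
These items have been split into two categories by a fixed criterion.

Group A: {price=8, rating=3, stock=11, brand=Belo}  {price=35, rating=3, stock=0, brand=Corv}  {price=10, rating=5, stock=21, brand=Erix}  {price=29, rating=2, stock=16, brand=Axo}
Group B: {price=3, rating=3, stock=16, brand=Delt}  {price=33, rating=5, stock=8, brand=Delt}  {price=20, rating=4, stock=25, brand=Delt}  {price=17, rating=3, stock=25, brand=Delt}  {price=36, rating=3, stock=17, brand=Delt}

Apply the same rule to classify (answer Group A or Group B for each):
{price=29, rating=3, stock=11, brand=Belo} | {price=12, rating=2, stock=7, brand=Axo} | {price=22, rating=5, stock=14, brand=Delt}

The pattern is that an item is 'Group A' exactly when: brand is not Delt.

Group A, Group A, Group B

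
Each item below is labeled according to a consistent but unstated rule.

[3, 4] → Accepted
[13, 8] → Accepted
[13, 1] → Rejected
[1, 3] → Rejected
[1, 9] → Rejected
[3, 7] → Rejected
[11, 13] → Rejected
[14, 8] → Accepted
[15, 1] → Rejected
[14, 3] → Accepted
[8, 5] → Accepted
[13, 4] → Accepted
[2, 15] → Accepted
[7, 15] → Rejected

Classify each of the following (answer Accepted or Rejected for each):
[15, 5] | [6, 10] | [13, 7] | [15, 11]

Rejected, Accepted, Rejected, Rejected

The classifier is using: product is even.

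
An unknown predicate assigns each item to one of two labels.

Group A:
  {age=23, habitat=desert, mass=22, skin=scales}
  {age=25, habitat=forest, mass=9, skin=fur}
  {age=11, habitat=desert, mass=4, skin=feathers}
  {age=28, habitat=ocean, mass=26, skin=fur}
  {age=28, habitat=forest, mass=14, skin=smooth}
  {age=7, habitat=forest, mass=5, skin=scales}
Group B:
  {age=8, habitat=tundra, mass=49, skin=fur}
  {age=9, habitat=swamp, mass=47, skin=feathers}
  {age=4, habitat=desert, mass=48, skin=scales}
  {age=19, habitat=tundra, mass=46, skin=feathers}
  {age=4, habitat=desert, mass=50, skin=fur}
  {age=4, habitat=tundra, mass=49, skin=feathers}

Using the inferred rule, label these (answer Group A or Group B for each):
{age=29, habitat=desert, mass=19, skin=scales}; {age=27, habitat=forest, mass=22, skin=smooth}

Group A, Group A

The common property of the 'Group A' items is: mass ≤ 26. No 'Group B' item has it.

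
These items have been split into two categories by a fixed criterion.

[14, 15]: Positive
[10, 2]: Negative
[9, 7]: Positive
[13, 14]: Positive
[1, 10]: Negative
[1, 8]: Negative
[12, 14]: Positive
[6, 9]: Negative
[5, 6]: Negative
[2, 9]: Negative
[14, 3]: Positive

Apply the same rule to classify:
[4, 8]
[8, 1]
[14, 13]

Negative, Negative, Positive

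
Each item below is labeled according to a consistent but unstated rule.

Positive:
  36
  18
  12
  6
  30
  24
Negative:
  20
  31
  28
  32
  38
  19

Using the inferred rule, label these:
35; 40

Negative, Negative

The common property of the 'Positive' items is: multiple of 3. No 'Negative' item has it.
35: 35 = 3·11 + 2, does not satisfy this → Negative. 40: 40 = 3·13 + 1, does not satisfy this → Negative.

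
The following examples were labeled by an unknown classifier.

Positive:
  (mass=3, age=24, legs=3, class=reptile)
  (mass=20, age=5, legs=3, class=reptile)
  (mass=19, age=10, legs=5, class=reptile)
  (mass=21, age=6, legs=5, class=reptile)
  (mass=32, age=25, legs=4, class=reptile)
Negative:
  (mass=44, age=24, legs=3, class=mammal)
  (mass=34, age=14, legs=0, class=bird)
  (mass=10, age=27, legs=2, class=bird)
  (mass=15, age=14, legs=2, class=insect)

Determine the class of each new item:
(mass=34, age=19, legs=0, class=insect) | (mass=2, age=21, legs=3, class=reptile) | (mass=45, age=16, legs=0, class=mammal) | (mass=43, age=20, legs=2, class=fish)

Negative, Positive, Negative, Negative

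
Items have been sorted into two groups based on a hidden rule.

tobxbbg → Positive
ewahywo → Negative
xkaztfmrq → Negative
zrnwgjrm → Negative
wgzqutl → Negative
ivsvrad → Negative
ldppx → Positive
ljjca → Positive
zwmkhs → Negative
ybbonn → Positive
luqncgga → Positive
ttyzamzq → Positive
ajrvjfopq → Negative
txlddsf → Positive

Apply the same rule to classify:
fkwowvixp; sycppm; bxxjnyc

Negative, Positive, Positive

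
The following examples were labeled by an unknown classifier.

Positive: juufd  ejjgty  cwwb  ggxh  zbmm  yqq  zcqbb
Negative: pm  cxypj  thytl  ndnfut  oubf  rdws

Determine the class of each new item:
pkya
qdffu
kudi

All 'Positive' examples share one property — has a double letter — and every 'Negative' example lacks it.

Negative, Positive, Negative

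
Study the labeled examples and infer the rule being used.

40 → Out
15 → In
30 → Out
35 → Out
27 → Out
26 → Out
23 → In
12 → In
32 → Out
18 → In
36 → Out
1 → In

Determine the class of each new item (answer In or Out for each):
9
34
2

One predicate separates the groups cleanly: at most 23.
9: In (9 ≤ 23). 34: Out (34 > 23). 2: In (2 ≤ 23).

In, Out, In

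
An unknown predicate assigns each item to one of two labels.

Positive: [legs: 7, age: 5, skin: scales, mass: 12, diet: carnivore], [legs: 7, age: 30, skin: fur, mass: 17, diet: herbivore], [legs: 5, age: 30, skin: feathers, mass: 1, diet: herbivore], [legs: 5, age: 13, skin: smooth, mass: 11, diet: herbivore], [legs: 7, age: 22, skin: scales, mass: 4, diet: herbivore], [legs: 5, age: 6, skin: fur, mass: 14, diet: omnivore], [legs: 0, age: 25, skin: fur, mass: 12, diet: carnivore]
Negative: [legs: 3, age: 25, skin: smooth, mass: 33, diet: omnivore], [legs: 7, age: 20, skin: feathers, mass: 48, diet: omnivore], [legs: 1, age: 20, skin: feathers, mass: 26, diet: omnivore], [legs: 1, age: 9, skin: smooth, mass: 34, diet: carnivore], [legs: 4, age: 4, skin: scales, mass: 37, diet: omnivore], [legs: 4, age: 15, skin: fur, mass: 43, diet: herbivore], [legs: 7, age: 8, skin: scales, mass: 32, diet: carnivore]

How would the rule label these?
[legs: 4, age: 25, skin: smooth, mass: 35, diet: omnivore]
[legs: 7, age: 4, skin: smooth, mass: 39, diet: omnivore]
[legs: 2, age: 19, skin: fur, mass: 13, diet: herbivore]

The rule appears to be: mass ≤ 17.
[legs: 4, age: 25, skin: smooth, mass: 35, diet: omnivore]: Negative (mass = 35).
[legs: 7, age: 4, skin: smooth, mass: 39, diet: omnivore]: Negative (mass = 39).
[legs: 2, age: 19, skin: fur, mass: 13, diet: herbivore]: Positive (mass = 13).

Negative, Negative, Positive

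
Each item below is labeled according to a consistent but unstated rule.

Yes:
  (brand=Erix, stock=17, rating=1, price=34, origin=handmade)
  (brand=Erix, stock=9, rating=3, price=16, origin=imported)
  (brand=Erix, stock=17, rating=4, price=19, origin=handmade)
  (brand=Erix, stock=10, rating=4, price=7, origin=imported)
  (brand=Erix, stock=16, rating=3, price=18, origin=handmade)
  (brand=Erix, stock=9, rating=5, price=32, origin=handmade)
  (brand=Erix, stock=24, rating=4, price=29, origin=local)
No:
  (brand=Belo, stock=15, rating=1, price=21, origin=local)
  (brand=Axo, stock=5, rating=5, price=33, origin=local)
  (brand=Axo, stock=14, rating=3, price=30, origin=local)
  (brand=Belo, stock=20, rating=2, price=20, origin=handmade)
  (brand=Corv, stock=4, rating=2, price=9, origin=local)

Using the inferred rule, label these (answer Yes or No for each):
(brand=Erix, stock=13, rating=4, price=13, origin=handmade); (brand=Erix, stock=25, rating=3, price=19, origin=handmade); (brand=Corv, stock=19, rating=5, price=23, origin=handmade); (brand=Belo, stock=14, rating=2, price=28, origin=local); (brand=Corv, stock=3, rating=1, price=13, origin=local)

Yes, Yes, No, No, No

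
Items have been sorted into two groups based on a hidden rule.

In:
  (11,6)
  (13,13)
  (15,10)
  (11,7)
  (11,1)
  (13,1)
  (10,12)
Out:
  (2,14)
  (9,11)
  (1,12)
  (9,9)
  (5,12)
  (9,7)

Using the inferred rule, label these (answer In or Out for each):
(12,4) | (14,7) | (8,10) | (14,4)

In, In, Out, In

The common property of the 'In' items is: first ≥ 10. No 'Out' item has it.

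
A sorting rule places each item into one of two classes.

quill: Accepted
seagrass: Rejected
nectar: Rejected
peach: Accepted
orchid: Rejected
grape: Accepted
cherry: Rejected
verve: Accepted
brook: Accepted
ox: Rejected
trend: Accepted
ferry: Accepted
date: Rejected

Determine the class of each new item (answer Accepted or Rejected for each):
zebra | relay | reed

Accepted, Accepted, Rejected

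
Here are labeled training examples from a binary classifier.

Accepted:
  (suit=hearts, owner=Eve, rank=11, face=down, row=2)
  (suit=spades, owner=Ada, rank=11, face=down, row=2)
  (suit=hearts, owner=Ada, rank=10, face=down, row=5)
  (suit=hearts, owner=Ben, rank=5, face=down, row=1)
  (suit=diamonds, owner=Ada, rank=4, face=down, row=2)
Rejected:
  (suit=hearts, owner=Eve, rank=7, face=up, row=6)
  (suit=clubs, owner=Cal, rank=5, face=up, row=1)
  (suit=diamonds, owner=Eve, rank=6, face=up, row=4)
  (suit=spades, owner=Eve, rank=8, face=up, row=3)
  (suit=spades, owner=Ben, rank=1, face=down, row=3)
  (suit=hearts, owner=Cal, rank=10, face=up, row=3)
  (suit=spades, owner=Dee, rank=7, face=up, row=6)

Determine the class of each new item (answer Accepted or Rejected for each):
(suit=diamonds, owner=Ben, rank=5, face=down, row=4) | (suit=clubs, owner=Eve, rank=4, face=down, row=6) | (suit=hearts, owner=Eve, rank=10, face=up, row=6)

Rule: face is down AND rank ≥ 4. This holds for each 'Accepted' example and fails for each 'Rejected' one.
(suit=diamonds, owner=Ben, rank=5, face=down, row=4): Accepted (face is down, rank = 5).
(suit=clubs, owner=Eve, rank=4, face=down, row=6): Accepted (face is down, rank = 4).
(suit=hearts, owner=Eve, rank=10, face=up, row=6): Rejected (face is up, rank = 10).

Accepted, Accepted, Rejected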